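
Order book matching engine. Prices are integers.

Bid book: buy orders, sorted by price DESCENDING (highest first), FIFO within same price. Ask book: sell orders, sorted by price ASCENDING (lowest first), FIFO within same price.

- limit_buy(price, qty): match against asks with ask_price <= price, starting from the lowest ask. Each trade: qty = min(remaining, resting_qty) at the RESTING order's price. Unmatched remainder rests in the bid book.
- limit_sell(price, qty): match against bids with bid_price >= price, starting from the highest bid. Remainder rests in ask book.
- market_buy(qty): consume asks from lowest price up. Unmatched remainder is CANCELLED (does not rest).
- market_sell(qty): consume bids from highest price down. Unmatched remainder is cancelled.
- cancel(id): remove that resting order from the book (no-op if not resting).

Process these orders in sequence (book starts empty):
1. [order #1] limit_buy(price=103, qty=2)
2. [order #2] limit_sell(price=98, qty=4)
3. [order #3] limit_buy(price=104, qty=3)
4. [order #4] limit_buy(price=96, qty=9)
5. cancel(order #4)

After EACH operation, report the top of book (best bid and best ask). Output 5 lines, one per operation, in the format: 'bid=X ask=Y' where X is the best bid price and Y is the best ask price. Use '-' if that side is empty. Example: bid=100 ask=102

After op 1 [order #1] limit_buy(price=103, qty=2): fills=none; bids=[#1:2@103] asks=[-]
After op 2 [order #2] limit_sell(price=98, qty=4): fills=#1x#2:2@103; bids=[-] asks=[#2:2@98]
After op 3 [order #3] limit_buy(price=104, qty=3): fills=#3x#2:2@98; bids=[#3:1@104] asks=[-]
After op 4 [order #4] limit_buy(price=96, qty=9): fills=none; bids=[#3:1@104 #4:9@96] asks=[-]
After op 5 cancel(order #4): fills=none; bids=[#3:1@104] asks=[-]

Answer: bid=103 ask=-
bid=- ask=98
bid=104 ask=-
bid=104 ask=-
bid=104 ask=-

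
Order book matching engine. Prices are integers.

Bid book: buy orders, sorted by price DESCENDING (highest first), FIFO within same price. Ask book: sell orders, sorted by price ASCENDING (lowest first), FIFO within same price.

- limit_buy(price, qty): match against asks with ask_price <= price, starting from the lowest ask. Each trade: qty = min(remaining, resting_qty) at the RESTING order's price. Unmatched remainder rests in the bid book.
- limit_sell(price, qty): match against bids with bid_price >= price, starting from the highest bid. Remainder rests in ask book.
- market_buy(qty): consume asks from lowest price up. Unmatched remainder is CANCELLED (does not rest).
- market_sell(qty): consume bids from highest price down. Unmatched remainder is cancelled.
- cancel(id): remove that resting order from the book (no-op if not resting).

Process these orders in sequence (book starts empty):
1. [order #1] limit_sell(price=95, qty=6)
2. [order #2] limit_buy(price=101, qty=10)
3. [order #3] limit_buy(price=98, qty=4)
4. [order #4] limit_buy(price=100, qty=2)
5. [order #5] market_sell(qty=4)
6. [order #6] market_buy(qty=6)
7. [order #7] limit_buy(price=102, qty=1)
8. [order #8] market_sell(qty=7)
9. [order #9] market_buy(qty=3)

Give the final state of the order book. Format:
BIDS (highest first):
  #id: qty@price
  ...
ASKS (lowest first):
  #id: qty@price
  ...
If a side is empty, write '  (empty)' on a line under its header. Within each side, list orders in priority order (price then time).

Answer: BIDS (highest first):
  (empty)
ASKS (lowest first):
  (empty)

Derivation:
After op 1 [order #1] limit_sell(price=95, qty=6): fills=none; bids=[-] asks=[#1:6@95]
After op 2 [order #2] limit_buy(price=101, qty=10): fills=#2x#1:6@95; bids=[#2:4@101] asks=[-]
After op 3 [order #3] limit_buy(price=98, qty=4): fills=none; bids=[#2:4@101 #3:4@98] asks=[-]
After op 4 [order #4] limit_buy(price=100, qty=2): fills=none; bids=[#2:4@101 #4:2@100 #3:4@98] asks=[-]
After op 5 [order #5] market_sell(qty=4): fills=#2x#5:4@101; bids=[#4:2@100 #3:4@98] asks=[-]
After op 6 [order #6] market_buy(qty=6): fills=none; bids=[#4:2@100 #3:4@98] asks=[-]
After op 7 [order #7] limit_buy(price=102, qty=1): fills=none; bids=[#7:1@102 #4:2@100 #3:4@98] asks=[-]
After op 8 [order #8] market_sell(qty=7): fills=#7x#8:1@102 #4x#8:2@100 #3x#8:4@98; bids=[-] asks=[-]
After op 9 [order #9] market_buy(qty=3): fills=none; bids=[-] asks=[-]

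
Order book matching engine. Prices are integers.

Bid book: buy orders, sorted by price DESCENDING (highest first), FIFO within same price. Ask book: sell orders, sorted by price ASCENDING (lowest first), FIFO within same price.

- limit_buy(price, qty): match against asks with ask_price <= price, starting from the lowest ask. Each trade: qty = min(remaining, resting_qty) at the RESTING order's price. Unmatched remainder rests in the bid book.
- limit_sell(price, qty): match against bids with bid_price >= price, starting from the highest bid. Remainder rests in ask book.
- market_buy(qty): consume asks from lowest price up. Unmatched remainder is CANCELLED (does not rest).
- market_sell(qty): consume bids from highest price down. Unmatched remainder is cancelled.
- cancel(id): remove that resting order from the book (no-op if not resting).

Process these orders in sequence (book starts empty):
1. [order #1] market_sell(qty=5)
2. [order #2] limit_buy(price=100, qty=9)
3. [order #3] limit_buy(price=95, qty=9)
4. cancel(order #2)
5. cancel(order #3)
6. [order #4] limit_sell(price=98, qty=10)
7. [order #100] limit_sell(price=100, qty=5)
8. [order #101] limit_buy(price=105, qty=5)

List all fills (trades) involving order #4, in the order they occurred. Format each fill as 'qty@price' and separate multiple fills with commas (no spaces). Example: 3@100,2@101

Answer: 5@98

Derivation:
After op 1 [order #1] market_sell(qty=5): fills=none; bids=[-] asks=[-]
After op 2 [order #2] limit_buy(price=100, qty=9): fills=none; bids=[#2:9@100] asks=[-]
After op 3 [order #3] limit_buy(price=95, qty=9): fills=none; bids=[#2:9@100 #3:9@95] asks=[-]
After op 4 cancel(order #2): fills=none; bids=[#3:9@95] asks=[-]
After op 5 cancel(order #3): fills=none; bids=[-] asks=[-]
After op 6 [order #4] limit_sell(price=98, qty=10): fills=none; bids=[-] asks=[#4:10@98]
After op 7 [order #100] limit_sell(price=100, qty=5): fills=none; bids=[-] asks=[#4:10@98 #100:5@100]
After op 8 [order #101] limit_buy(price=105, qty=5): fills=#101x#4:5@98; bids=[-] asks=[#4:5@98 #100:5@100]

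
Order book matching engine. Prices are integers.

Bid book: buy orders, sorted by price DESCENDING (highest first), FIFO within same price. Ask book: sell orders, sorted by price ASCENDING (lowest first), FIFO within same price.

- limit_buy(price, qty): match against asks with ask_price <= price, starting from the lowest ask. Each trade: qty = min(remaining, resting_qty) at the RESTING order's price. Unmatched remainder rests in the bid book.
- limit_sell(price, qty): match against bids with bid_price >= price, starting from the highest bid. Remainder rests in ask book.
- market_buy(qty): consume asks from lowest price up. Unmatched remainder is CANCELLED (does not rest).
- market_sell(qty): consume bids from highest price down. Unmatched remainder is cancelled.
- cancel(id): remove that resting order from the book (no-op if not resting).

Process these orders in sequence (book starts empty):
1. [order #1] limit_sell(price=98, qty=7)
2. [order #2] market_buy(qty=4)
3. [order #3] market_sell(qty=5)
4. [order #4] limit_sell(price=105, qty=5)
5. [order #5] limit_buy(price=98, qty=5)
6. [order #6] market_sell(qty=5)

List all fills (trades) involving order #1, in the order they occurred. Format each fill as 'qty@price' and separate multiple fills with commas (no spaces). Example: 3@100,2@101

After op 1 [order #1] limit_sell(price=98, qty=7): fills=none; bids=[-] asks=[#1:7@98]
After op 2 [order #2] market_buy(qty=4): fills=#2x#1:4@98; bids=[-] asks=[#1:3@98]
After op 3 [order #3] market_sell(qty=5): fills=none; bids=[-] asks=[#1:3@98]
After op 4 [order #4] limit_sell(price=105, qty=5): fills=none; bids=[-] asks=[#1:3@98 #4:5@105]
After op 5 [order #5] limit_buy(price=98, qty=5): fills=#5x#1:3@98; bids=[#5:2@98] asks=[#4:5@105]
After op 6 [order #6] market_sell(qty=5): fills=#5x#6:2@98; bids=[-] asks=[#4:5@105]

Answer: 4@98,3@98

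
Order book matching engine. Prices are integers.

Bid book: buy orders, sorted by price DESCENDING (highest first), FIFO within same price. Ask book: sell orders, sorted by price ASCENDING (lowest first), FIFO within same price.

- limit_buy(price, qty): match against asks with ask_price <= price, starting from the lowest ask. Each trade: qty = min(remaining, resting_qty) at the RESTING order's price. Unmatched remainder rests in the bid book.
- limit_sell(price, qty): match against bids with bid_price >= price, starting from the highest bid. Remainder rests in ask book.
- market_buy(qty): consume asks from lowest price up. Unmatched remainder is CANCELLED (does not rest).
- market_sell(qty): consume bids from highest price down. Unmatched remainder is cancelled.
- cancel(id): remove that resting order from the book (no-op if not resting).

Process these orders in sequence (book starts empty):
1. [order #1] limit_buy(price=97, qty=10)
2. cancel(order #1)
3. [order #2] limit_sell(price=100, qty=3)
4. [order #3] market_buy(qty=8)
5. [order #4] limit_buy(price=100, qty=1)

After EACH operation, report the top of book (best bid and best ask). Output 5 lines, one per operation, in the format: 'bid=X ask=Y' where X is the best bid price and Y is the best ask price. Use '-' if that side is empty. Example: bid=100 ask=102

After op 1 [order #1] limit_buy(price=97, qty=10): fills=none; bids=[#1:10@97] asks=[-]
After op 2 cancel(order #1): fills=none; bids=[-] asks=[-]
After op 3 [order #2] limit_sell(price=100, qty=3): fills=none; bids=[-] asks=[#2:3@100]
After op 4 [order #3] market_buy(qty=8): fills=#3x#2:3@100; bids=[-] asks=[-]
After op 5 [order #4] limit_buy(price=100, qty=1): fills=none; bids=[#4:1@100] asks=[-]

Answer: bid=97 ask=-
bid=- ask=-
bid=- ask=100
bid=- ask=-
bid=100 ask=-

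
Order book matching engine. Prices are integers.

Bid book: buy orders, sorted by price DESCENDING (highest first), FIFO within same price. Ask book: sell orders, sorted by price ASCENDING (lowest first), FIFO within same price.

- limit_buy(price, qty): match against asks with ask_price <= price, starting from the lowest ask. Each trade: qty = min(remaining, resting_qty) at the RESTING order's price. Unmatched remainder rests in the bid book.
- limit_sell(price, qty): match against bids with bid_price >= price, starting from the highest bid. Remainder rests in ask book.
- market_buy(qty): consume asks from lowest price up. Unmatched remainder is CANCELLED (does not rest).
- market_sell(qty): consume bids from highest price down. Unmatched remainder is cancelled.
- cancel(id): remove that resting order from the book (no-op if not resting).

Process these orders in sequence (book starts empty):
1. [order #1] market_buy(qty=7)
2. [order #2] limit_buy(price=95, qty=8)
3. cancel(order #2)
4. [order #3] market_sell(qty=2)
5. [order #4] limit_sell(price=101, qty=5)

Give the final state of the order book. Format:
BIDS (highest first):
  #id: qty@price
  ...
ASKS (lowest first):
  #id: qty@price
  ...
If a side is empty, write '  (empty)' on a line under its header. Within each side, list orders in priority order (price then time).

Answer: BIDS (highest first):
  (empty)
ASKS (lowest first):
  #4: 5@101

Derivation:
After op 1 [order #1] market_buy(qty=7): fills=none; bids=[-] asks=[-]
After op 2 [order #2] limit_buy(price=95, qty=8): fills=none; bids=[#2:8@95] asks=[-]
After op 3 cancel(order #2): fills=none; bids=[-] asks=[-]
After op 4 [order #3] market_sell(qty=2): fills=none; bids=[-] asks=[-]
After op 5 [order #4] limit_sell(price=101, qty=5): fills=none; bids=[-] asks=[#4:5@101]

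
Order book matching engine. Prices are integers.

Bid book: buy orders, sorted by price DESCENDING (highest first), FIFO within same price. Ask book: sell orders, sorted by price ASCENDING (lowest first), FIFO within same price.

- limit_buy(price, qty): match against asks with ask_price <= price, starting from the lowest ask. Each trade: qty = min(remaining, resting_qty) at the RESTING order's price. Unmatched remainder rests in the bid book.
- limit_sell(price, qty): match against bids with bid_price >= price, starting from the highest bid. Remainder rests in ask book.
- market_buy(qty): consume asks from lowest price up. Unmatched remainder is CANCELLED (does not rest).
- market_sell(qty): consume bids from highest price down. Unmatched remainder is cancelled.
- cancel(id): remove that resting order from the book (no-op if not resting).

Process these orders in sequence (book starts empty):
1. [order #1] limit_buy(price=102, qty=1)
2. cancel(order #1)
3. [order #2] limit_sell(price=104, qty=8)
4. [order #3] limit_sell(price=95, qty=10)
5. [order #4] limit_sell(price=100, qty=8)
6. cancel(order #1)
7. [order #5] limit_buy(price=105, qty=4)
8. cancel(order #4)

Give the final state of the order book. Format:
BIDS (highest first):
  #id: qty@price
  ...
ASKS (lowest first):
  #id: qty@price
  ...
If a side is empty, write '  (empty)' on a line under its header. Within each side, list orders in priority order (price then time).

After op 1 [order #1] limit_buy(price=102, qty=1): fills=none; bids=[#1:1@102] asks=[-]
After op 2 cancel(order #1): fills=none; bids=[-] asks=[-]
After op 3 [order #2] limit_sell(price=104, qty=8): fills=none; bids=[-] asks=[#2:8@104]
After op 4 [order #3] limit_sell(price=95, qty=10): fills=none; bids=[-] asks=[#3:10@95 #2:8@104]
After op 5 [order #4] limit_sell(price=100, qty=8): fills=none; bids=[-] asks=[#3:10@95 #4:8@100 #2:8@104]
After op 6 cancel(order #1): fills=none; bids=[-] asks=[#3:10@95 #4:8@100 #2:8@104]
After op 7 [order #5] limit_buy(price=105, qty=4): fills=#5x#3:4@95; bids=[-] asks=[#3:6@95 #4:8@100 #2:8@104]
After op 8 cancel(order #4): fills=none; bids=[-] asks=[#3:6@95 #2:8@104]

Answer: BIDS (highest first):
  (empty)
ASKS (lowest first):
  #3: 6@95
  #2: 8@104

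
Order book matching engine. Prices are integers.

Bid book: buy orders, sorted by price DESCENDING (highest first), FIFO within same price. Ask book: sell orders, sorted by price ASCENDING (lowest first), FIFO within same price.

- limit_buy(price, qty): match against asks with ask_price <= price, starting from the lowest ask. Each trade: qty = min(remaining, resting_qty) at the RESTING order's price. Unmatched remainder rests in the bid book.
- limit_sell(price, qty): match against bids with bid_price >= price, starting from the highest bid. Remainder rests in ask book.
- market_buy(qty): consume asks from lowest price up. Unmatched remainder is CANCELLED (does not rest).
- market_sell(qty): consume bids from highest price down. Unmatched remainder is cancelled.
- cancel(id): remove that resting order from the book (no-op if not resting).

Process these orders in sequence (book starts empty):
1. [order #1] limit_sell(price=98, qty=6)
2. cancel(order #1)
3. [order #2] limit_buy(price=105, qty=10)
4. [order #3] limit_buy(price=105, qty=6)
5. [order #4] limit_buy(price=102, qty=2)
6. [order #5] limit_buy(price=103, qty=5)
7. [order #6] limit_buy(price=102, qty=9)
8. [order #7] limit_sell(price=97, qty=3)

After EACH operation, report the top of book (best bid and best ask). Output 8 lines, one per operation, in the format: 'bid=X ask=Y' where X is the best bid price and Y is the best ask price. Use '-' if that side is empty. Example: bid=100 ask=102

After op 1 [order #1] limit_sell(price=98, qty=6): fills=none; bids=[-] asks=[#1:6@98]
After op 2 cancel(order #1): fills=none; bids=[-] asks=[-]
After op 3 [order #2] limit_buy(price=105, qty=10): fills=none; bids=[#2:10@105] asks=[-]
After op 4 [order #3] limit_buy(price=105, qty=6): fills=none; bids=[#2:10@105 #3:6@105] asks=[-]
After op 5 [order #4] limit_buy(price=102, qty=2): fills=none; bids=[#2:10@105 #3:6@105 #4:2@102] asks=[-]
After op 6 [order #5] limit_buy(price=103, qty=5): fills=none; bids=[#2:10@105 #3:6@105 #5:5@103 #4:2@102] asks=[-]
After op 7 [order #6] limit_buy(price=102, qty=9): fills=none; bids=[#2:10@105 #3:6@105 #5:5@103 #4:2@102 #6:9@102] asks=[-]
After op 8 [order #7] limit_sell(price=97, qty=3): fills=#2x#7:3@105; bids=[#2:7@105 #3:6@105 #5:5@103 #4:2@102 #6:9@102] asks=[-]

Answer: bid=- ask=98
bid=- ask=-
bid=105 ask=-
bid=105 ask=-
bid=105 ask=-
bid=105 ask=-
bid=105 ask=-
bid=105 ask=-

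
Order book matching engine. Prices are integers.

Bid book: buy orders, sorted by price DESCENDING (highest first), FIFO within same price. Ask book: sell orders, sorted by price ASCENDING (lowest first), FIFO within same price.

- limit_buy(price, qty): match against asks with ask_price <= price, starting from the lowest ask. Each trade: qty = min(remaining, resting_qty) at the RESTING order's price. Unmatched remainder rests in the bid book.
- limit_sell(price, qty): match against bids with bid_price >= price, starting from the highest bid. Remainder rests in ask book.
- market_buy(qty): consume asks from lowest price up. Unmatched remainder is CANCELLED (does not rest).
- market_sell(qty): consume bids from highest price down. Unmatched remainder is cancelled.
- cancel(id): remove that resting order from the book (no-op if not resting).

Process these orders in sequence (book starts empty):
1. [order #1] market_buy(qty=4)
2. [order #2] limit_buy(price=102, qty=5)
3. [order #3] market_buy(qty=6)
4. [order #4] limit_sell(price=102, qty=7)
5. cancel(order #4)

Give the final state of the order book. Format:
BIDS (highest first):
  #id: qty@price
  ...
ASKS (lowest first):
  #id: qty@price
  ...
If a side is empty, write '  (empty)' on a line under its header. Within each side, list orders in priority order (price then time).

After op 1 [order #1] market_buy(qty=4): fills=none; bids=[-] asks=[-]
After op 2 [order #2] limit_buy(price=102, qty=5): fills=none; bids=[#2:5@102] asks=[-]
After op 3 [order #3] market_buy(qty=6): fills=none; bids=[#2:5@102] asks=[-]
After op 4 [order #4] limit_sell(price=102, qty=7): fills=#2x#4:5@102; bids=[-] asks=[#4:2@102]
After op 5 cancel(order #4): fills=none; bids=[-] asks=[-]

Answer: BIDS (highest first):
  (empty)
ASKS (lowest first):
  (empty)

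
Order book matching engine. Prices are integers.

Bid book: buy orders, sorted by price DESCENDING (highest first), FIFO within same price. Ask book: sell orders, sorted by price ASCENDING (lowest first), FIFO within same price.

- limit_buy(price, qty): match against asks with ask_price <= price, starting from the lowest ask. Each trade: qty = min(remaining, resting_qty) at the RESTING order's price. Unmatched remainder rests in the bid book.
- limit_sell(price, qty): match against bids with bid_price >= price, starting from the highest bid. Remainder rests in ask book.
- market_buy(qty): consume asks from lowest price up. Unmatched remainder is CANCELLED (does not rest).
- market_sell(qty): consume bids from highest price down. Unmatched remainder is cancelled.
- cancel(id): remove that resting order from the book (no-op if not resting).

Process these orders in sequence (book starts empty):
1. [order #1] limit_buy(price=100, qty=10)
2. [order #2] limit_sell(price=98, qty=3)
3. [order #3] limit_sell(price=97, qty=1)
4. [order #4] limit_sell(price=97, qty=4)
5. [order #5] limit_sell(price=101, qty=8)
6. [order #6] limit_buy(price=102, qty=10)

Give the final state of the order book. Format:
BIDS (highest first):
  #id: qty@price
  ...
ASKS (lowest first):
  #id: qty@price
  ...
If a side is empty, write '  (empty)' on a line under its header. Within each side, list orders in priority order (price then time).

After op 1 [order #1] limit_buy(price=100, qty=10): fills=none; bids=[#1:10@100] asks=[-]
After op 2 [order #2] limit_sell(price=98, qty=3): fills=#1x#2:3@100; bids=[#1:7@100] asks=[-]
After op 3 [order #3] limit_sell(price=97, qty=1): fills=#1x#3:1@100; bids=[#1:6@100] asks=[-]
After op 4 [order #4] limit_sell(price=97, qty=4): fills=#1x#4:4@100; bids=[#1:2@100] asks=[-]
After op 5 [order #5] limit_sell(price=101, qty=8): fills=none; bids=[#1:2@100] asks=[#5:8@101]
After op 6 [order #6] limit_buy(price=102, qty=10): fills=#6x#5:8@101; bids=[#6:2@102 #1:2@100] asks=[-]

Answer: BIDS (highest first):
  #6: 2@102
  #1: 2@100
ASKS (lowest first):
  (empty)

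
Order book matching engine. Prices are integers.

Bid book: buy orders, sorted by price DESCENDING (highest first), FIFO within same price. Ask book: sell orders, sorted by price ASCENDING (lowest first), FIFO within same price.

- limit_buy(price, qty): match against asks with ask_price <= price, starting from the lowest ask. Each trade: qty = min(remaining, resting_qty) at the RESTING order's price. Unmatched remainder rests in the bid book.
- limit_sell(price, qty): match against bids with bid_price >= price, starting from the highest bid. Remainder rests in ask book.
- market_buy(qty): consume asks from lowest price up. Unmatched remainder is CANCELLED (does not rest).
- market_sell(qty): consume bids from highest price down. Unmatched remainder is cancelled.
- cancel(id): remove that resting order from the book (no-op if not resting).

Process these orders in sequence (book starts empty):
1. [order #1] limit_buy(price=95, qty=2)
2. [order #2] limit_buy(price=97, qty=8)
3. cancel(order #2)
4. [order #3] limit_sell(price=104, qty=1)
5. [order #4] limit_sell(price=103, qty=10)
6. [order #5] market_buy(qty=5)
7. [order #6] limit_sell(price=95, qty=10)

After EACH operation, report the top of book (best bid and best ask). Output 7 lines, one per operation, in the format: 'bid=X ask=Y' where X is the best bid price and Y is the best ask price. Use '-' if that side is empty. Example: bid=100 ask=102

After op 1 [order #1] limit_buy(price=95, qty=2): fills=none; bids=[#1:2@95] asks=[-]
After op 2 [order #2] limit_buy(price=97, qty=8): fills=none; bids=[#2:8@97 #1:2@95] asks=[-]
After op 3 cancel(order #2): fills=none; bids=[#1:2@95] asks=[-]
After op 4 [order #3] limit_sell(price=104, qty=1): fills=none; bids=[#1:2@95] asks=[#3:1@104]
After op 5 [order #4] limit_sell(price=103, qty=10): fills=none; bids=[#1:2@95] asks=[#4:10@103 #3:1@104]
After op 6 [order #5] market_buy(qty=5): fills=#5x#4:5@103; bids=[#1:2@95] asks=[#4:5@103 #3:1@104]
After op 7 [order #6] limit_sell(price=95, qty=10): fills=#1x#6:2@95; bids=[-] asks=[#6:8@95 #4:5@103 #3:1@104]

Answer: bid=95 ask=-
bid=97 ask=-
bid=95 ask=-
bid=95 ask=104
bid=95 ask=103
bid=95 ask=103
bid=- ask=95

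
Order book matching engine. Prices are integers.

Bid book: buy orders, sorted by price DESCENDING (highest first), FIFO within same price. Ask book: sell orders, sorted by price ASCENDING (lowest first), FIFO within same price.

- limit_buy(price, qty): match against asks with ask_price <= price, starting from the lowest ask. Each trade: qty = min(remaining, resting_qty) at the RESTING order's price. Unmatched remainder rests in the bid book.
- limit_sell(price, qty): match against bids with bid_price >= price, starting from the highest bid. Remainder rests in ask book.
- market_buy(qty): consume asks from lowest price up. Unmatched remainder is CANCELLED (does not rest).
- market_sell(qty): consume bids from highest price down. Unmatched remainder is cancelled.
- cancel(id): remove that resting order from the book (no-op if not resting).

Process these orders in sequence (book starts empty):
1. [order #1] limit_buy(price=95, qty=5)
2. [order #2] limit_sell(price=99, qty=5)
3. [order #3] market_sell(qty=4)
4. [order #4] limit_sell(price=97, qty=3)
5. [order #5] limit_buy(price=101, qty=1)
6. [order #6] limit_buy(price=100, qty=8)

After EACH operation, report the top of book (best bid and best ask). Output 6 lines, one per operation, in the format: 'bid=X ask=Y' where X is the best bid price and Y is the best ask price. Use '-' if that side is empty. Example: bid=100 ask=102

After op 1 [order #1] limit_buy(price=95, qty=5): fills=none; bids=[#1:5@95] asks=[-]
After op 2 [order #2] limit_sell(price=99, qty=5): fills=none; bids=[#1:5@95] asks=[#2:5@99]
After op 3 [order #3] market_sell(qty=4): fills=#1x#3:4@95; bids=[#1:1@95] asks=[#2:5@99]
After op 4 [order #4] limit_sell(price=97, qty=3): fills=none; bids=[#1:1@95] asks=[#4:3@97 #2:5@99]
After op 5 [order #5] limit_buy(price=101, qty=1): fills=#5x#4:1@97; bids=[#1:1@95] asks=[#4:2@97 #2:5@99]
After op 6 [order #6] limit_buy(price=100, qty=8): fills=#6x#4:2@97 #6x#2:5@99; bids=[#6:1@100 #1:1@95] asks=[-]

Answer: bid=95 ask=-
bid=95 ask=99
bid=95 ask=99
bid=95 ask=97
bid=95 ask=97
bid=100 ask=-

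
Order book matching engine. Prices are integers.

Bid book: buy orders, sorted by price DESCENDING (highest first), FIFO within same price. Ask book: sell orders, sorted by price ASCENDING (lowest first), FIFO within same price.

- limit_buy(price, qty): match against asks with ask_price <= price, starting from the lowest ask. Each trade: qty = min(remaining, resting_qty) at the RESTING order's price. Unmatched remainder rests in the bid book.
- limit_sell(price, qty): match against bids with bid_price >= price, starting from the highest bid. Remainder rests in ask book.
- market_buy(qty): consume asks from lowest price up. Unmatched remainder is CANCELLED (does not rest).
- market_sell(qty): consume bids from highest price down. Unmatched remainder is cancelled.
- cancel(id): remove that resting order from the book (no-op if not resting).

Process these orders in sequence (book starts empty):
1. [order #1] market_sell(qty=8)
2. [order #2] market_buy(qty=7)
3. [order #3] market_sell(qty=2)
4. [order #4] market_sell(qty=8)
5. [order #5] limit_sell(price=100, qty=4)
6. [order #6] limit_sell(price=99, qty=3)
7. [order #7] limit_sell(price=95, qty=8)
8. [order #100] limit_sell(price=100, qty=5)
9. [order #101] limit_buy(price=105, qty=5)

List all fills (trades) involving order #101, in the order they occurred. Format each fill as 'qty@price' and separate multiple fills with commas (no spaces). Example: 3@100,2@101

Answer: 5@95

Derivation:
After op 1 [order #1] market_sell(qty=8): fills=none; bids=[-] asks=[-]
After op 2 [order #2] market_buy(qty=7): fills=none; bids=[-] asks=[-]
After op 3 [order #3] market_sell(qty=2): fills=none; bids=[-] asks=[-]
After op 4 [order #4] market_sell(qty=8): fills=none; bids=[-] asks=[-]
After op 5 [order #5] limit_sell(price=100, qty=4): fills=none; bids=[-] asks=[#5:4@100]
After op 6 [order #6] limit_sell(price=99, qty=3): fills=none; bids=[-] asks=[#6:3@99 #5:4@100]
After op 7 [order #7] limit_sell(price=95, qty=8): fills=none; bids=[-] asks=[#7:8@95 #6:3@99 #5:4@100]
After op 8 [order #100] limit_sell(price=100, qty=5): fills=none; bids=[-] asks=[#7:8@95 #6:3@99 #5:4@100 #100:5@100]
After op 9 [order #101] limit_buy(price=105, qty=5): fills=#101x#7:5@95; bids=[-] asks=[#7:3@95 #6:3@99 #5:4@100 #100:5@100]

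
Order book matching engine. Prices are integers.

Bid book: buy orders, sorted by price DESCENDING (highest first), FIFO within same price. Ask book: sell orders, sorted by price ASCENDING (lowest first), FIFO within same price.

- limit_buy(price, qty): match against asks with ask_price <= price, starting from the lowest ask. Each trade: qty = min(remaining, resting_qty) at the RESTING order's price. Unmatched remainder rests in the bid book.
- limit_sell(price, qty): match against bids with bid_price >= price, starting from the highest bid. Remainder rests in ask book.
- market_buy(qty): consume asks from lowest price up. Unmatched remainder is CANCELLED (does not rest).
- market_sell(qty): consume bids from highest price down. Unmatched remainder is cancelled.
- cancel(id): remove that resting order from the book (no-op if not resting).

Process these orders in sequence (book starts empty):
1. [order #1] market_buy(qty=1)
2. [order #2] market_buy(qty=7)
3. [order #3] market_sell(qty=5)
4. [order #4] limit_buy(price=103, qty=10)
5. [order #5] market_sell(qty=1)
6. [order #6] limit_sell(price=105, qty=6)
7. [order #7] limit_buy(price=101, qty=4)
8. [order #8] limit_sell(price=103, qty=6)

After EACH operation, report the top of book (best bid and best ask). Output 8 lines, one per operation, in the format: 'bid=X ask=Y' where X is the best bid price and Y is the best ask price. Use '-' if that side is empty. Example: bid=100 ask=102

After op 1 [order #1] market_buy(qty=1): fills=none; bids=[-] asks=[-]
After op 2 [order #2] market_buy(qty=7): fills=none; bids=[-] asks=[-]
After op 3 [order #3] market_sell(qty=5): fills=none; bids=[-] asks=[-]
After op 4 [order #4] limit_buy(price=103, qty=10): fills=none; bids=[#4:10@103] asks=[-]
After op 5 [order #5] market_sell(qty=1): fills=#4x#5:1@103; bids=[#4:9@103] asks=[-]
After op 6 [order #6] limit_sell(price=105, qty=6): fills=none; bids=[#4:9@103] asks=[#6:6@105]
After op 7 [order #7] limit_buy(price=101, qty=4): fills=none; bids=[#4:9@103 #7:4@101] asks=[#6:6@105]
After op 8 [order #8] limit_sell(price=103, qty=6): fills=#4x#8:6@103; bids=[#4:3@103 #7:4@101] asks=[#6:6@105]

Answer: bid=- ask=-
bid=- ask=-
bid=- ask=-
bid=103 ask=-
bid=103 ask=-
bid=103 ask=105
bid=103 ask=105
bid=103 ask=105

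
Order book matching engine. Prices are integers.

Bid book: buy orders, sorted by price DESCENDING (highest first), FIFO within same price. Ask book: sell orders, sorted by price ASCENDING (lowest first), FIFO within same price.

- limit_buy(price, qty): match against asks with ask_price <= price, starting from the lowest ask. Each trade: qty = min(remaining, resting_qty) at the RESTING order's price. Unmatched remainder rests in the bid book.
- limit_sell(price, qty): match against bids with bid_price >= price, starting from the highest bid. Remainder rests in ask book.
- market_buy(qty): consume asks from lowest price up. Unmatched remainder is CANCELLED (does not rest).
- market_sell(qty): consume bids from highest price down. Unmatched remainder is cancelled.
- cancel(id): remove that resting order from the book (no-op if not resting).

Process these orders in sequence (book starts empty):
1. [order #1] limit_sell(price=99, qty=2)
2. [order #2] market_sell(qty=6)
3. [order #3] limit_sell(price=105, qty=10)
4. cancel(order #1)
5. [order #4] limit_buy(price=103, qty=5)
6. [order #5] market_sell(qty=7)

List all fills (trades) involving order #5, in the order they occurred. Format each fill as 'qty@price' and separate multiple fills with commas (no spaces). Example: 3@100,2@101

Answer: 5@103

Derivation:
After op 1 [order #1] limit_sell(price=99, qty=2): fills=none; bids=[-] asks=[#1:2@99]
After op 2 [order #2] market_sell(qty=6): fills=none; bids=[-] asks=[#1:2@99]
After op 3 [order #3] limit_sell(price=105, qty=10): fills=none; bids=[-] asks=[#1:2@99 #3:10@105]
After op 4 cancel(order #1): fills=none; bids=[-] asks=[#3:10@105]
After op 5 [order #4] limit_buy(price=103, qty=5): fills=none; bids=[#4:5@103] asks=[#3:10@105]
After op 6 [order #5] market_sell(qty=7): fills=#4x#5:5@103; bids=[-] asks=[#3:10@105]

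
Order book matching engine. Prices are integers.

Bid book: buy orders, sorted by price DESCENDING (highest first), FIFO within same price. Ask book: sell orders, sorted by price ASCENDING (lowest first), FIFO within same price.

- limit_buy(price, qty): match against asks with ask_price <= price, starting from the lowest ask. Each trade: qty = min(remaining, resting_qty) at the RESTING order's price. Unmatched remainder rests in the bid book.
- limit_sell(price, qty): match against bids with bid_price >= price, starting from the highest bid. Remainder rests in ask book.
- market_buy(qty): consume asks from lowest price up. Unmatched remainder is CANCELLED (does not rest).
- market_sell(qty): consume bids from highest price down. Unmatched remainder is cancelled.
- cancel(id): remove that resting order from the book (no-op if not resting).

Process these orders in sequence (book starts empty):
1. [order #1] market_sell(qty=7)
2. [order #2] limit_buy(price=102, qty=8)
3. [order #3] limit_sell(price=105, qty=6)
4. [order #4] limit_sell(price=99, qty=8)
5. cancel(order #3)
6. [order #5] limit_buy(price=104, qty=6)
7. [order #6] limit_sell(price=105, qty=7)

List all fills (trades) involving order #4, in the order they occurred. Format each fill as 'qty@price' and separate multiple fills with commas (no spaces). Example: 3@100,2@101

After op 1 [order #1] market_sell(qty=7): fills=none; bids=[-] asks=[-]
After op 2 [order #2] limit_buy(price=102, qty=8): fills=none; bids=[#2:8@102] asks=[-]
After op 3 [order #3] limit_sell(price=105, qty=6): fills=none; bids=[#2:8@102] asks=[#3:6@105]
After op 4 [order #4] limit_sell(price=99, qty=8): fills=#2x#4:8@102; bids=[-] asks=[#3:6@105]
After op 5 cancel(order #3): fills=none; bids=[-] asks=[-]
After op 6 [order #5] limit_buy(price=104, qty=6): fills=none; bids=[#5:6@104] asks=[-]
After op 7 [order #6] limit_sell(price=105, qty=7): fills=none; bids=[#5:6@104] asks=[#6:7@105]

Answer: 8@102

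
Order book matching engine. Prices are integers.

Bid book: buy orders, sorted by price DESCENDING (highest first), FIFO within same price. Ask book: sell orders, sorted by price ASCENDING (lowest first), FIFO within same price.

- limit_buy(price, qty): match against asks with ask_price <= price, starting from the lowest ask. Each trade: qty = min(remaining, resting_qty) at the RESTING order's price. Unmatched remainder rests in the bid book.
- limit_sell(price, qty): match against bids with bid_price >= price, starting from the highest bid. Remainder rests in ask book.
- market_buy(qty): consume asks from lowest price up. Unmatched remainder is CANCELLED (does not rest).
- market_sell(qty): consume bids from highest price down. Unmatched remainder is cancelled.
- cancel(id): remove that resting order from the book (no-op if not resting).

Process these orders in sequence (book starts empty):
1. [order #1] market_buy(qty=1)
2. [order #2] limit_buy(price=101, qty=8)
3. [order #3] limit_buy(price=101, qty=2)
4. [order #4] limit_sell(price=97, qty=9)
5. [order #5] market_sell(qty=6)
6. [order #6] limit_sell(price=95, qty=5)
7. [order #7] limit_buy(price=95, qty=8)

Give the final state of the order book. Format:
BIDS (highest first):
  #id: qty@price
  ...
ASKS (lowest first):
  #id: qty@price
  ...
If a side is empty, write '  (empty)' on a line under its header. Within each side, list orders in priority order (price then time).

After op 1 [order #1] market_buy(qty=1): fills=none; bids=[-] asks=[-]
After op 2 [order #2] limit_buy(price=101, qty=8): fills=none; bids=[#2:8@101] asks=[-]
After op 3 [order #3] limit_buy(price=101, qty=2): fills=none; bids=[#2:8@101 #3:2@101] asks=[-]
After op 4 [order #4] limit_sell(price=97, qty=9): fills=#2x#4:8@101 #3x#4:1@101; bids=[#3:1@101] asks=[-]
After op 5 [order #5] market_sell(qty=6): fills=#3x#5:1@101; bids=[-] asks=[-]
After op 6 [order #6] limit_sell(price=95, qty=5): fills=none; bids=[-] asks=[#6:5@95]
After op 7 [order #7] limit_buy(price=95, qty=8): fills=#7x#6:5@95; bids=[#7:3@95] asks=[-]

Answer: BIDS (highest first):
  #7: 3@95
ASKS (lowest first):
  (empty)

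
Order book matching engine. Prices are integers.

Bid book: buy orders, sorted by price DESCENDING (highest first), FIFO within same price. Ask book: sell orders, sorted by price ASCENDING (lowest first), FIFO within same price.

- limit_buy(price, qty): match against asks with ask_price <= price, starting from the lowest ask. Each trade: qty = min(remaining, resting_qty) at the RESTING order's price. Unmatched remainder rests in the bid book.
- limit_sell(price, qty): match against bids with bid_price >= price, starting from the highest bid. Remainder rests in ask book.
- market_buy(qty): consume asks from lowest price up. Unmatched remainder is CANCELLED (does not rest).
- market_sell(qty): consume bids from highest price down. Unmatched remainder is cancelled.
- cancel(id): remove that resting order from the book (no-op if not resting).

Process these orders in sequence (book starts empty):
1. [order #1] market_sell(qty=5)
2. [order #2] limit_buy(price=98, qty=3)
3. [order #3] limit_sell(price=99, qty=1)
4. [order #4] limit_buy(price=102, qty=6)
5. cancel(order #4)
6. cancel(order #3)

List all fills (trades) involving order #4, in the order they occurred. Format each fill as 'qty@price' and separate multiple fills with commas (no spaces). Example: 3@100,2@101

Answer: 1@99

Derivation:
After op 1 [order #1] market_sell(qty=5): fills=none; bids=[-] asks=[-]
After op 2 [order #2] limit_buy(price=98, qty=3): fills=none; bids=[#2:3@98] asks=[-]
After op 3 [order #3] limit_sell(price=99, qty=1): fills=none; bids=[#2:3@98] asks=[#3:1@99]
After op 4 [order #4] limit_buy(price=102, qty=6): fills=#4x#3:1@99; bids=[#4:5@102 #2:3@98] asks=[-]
After op 5 cancel(order #4): fills=none; bids=[#2:3@98] asks=[-]
After op 6 cancel(order #3): fills=none; bids=[#2:3@98] asks=[-]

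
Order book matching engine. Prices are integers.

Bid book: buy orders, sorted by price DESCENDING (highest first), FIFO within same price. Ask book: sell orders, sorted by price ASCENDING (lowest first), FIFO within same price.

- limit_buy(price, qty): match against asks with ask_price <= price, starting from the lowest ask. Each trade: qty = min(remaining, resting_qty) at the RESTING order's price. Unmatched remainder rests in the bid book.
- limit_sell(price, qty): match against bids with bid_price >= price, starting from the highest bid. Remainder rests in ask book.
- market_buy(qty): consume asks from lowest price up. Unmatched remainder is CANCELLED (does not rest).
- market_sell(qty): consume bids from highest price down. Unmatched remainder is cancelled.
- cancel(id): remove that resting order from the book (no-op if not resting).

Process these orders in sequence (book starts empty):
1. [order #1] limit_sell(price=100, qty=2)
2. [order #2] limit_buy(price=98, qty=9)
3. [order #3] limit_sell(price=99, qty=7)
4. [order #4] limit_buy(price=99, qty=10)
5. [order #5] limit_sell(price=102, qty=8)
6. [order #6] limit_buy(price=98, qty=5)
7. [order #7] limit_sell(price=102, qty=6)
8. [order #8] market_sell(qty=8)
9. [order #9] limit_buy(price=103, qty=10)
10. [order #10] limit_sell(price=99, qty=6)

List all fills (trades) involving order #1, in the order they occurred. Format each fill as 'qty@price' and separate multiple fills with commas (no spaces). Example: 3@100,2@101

Answer: 2@100

Derivation:
After op 1 [order #1] limit_sell(price=100, qty=2): fills=none; bids=[-] asks=[#1:2@100]
After op 2 [order #2] limit_buy(price=98, qty=9): fills=none; bids=[#2:9@98] asks=[#1:2@100]
After op 3 [order #3] limit_sell(price=99, qty=7): fills=none; bids=[#2:9@98] asks=[#3:7@99 #1:2@100]
After op 4 [order #4] limit_buy(price=99, qty=10): fills=#4x#3:7@99; bids=[#4:3@99 #2:9@98] asks=[#1:2@100]
After op 5 [order #5] limit_sell(price=102, qty=8): fills=none; bids=[#4:3@99 #2:9@98] asks=[#1:2@100 #5:8@102]
After op 6 [order #6] limit_buy(price=98, qty=5): fills=none; bids=[#4:3@99 #2:9@98 #6:5@98] asks=[#1:2@100 #5:8@102]
After op 7 [order #7] limit_sell(price=102, qty=6): fills=none; bids=[#4:3@99 #2:9@98 #6:5@98] asks=[#1:2@100 #5:8@102 #7:6@102]
After op 8 [order #8] market_sell(qty=8): fills=#4x#8:3@99 #2x#8:5@98; bids=[#2:4@98 #6:5@98] asks=[#1:2@100 #5:8@102 #7:6@102]
After op 9 [order #9] limit_buy(price=103, qty=10): fills=#9x#1:2@100 #9x#5:8@102; bids=[#2:4@98 #6:5@98] asks=[#7:6@102]
After op 10 [order #10] limit_sell(price=99, qty=6): fills=none; bids=[#2:4@98 #6:5@98] asks=[#10:6@99 #7:6@102]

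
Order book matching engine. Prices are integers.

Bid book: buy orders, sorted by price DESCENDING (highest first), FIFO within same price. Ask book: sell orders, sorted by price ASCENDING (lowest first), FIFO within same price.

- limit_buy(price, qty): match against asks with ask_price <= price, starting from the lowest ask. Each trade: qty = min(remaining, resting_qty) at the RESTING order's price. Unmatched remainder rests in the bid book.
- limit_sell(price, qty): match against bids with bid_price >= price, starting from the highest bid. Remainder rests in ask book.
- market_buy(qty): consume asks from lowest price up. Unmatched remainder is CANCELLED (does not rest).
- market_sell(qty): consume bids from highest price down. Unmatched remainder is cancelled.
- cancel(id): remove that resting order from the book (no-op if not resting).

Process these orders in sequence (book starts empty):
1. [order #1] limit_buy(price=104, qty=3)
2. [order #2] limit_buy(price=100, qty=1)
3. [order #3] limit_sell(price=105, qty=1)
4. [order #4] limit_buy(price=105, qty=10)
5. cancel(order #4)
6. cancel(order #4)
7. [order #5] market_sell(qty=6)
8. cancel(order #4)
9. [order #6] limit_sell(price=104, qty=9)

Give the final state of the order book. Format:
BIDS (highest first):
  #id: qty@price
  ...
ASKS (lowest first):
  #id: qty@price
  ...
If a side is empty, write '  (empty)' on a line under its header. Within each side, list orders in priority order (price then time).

After op 1 [order #1] limit_buy(price=104, qty=3): fills=none; bids=[#1:3@104] asks=[-]
After op 2 [order #2] limit_buy(price=100, qty=1): fills=none; bids=[#1:3@104 #2:1@100] asks=[-]
After op 3 [order #3] limit_sell(price=105, qty=1): fills=none; bids=[#1:3@104 #2:1@100] asks=[#3:1@105]
After op 4 [order #4] limit_buy(price=105, qty=10): fills=#4x#3:1@105; bids=[#4:9@105 #1:3@104 #2:1@100] asks=[-]
After op 5 cancel(order #4): fills=none; bids=[#1:3@104 #2:1@100] asks=[-]
After op 6 cancel(order #4): fills=none; bids=[#1:3@104 #2:1@100] asks=[-]
After op 7 [order #5] market_sell(qty=6): fills=#1x#5:3@104 #2x#5:1@100; bids=[-] asks=[-]
After op 8 cancel(order #4): fills=none; bids=[-] asks=[-]
After op 9 [order #6] limit_sell(price=104, qty=9): fills=none; bids=[-] asks=[#6:9@104]

Answer: BIDS (highest first):
  (empty)
ASKS (lowest first):
  #6: 9@104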